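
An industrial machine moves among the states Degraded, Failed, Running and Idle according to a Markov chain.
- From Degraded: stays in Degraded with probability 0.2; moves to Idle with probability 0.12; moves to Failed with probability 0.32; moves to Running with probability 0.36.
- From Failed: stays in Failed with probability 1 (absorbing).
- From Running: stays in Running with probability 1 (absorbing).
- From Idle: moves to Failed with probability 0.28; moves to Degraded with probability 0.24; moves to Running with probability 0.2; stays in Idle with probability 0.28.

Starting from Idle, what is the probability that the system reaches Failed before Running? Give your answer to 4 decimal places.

0.5497

Let h(s) be the probability of absorption at Failed starting from transient state s. Then h(Failed) = 1 and h(Running) = 0. By first-step analysis:
h(Degraded) = 0.2·h(Degraded) + 0.32·1 + 0.36·0 + 0.12·h(Idle)
h(Idle) = 0.24·h(Degraded) + 0.28·1 + 0.2·0 + 0.28·h(Idle)
Solving: h(Degraded) = 0.4825, h(Idle) = 0.5497.
Starting from Idle, the probability is 0.5497.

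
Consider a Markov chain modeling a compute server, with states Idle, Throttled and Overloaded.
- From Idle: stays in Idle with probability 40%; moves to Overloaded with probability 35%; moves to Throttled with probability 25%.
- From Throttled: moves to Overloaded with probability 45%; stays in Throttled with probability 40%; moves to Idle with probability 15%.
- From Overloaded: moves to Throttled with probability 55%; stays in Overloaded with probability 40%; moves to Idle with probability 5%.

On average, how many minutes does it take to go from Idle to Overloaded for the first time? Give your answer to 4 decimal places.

Let t(s) be the expected number of minutes to first reach Overloaded from state s, with t(Overloaded) = 0. Conditioning on the first minute:
t(Idle) = 1 + 0.4·t(Idle) + 0.25·t(Throttled)
t(Throttled) = 1 + 0.15·t(Idle) + 0.4·t(Throttled)
Solving: t(Idle) = 2.6357, t(Throttled) = 2.3256.
Expected minutes from Idle to Overloaded: 2.6357.

2.6357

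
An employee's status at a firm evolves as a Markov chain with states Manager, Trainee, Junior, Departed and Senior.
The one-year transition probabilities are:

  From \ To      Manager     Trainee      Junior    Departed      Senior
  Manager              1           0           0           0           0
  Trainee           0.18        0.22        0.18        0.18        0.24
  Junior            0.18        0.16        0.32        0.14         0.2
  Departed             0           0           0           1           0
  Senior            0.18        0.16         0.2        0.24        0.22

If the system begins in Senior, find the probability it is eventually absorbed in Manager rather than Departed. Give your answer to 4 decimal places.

Let h(s) be the probability of absorption at Manager starting from transient state s. Then h(Manager) = 1 and h(Departed) = 0. By first-step analysis:
h(Trainee) = 0.18·1 + 0.22·h(Trainee) + 0.18·h(Junior) + 0.18·0 + 0.24·h(Senior)
h(Junior) = 0.18·1 + 0.16·h(Trainee) + 0.32·h(Junior) + 0.14·0 + 0.2·h(Senior)
h(Senior) = 0.18·1 + 0.16·h(Trainee) + 0.2·h(Junior) + 0.24·0 + 0.22·h(Senior)
Solving: h(Trainee) = 0.4931, h(Junior) = 0.5174, h(Senior) = 0.4646.
Starting from Senior, the probability is 0.4646.

0.4646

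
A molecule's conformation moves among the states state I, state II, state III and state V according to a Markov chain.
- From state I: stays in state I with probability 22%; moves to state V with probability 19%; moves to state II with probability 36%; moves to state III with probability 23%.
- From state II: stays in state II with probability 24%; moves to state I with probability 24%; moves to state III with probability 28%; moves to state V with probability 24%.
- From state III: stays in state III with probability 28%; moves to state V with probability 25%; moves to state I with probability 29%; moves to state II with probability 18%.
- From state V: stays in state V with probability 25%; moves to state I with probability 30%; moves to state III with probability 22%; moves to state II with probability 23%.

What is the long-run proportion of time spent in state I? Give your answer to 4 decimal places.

Let the stationary distribution be π with π = πP and π_1 + π_2 + π_3 + π_4 = 1.
π_1 = 0.22·π_1 + 0.24·π_2 + 0.29·π_3 + 0.3·π_4
π_2 = 0.36·π_1 + 0.24·π_2 + 0.18·π_3 + 0.23·π_4
π_3 = 0.23·π_1 + 0.28·π_2 + 0.28·π_3 + 0.22·π_4
Solving with the normalization constraint gives π = (0.2613, 0.2539, 0.2530, 0.2318).
So the stationary probability of state I is 0.2613.

0.2613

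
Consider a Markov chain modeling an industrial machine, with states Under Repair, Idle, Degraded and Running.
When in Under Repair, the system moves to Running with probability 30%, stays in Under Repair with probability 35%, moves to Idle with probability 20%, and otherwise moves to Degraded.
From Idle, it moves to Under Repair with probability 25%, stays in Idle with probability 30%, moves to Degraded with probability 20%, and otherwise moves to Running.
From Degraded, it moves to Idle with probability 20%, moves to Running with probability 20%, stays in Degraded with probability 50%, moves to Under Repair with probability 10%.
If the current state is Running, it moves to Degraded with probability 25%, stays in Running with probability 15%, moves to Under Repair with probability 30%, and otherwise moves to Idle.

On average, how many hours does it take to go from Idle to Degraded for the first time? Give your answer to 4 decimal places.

5.0641

Let t(s) be the expected number of hours to first reach Degraded from state s, with t(Degraded) = 0. Conditioning on the first hour:
t(Under Repair) = 1 + 0.35·t(Under Repair) + 0.2·t(Idle) + 0.3·t(Running)
t(Idle) = 1 + 0.25·t(Under Repair) + 0.3·t(Idle) + 0.25·t(Running)
t(Running) = 1 + 0.3·t(Under Repair) + 0.3·t(Idle) + 0.15·t(Running)
Solving: t(Under Repair) = 5.3333, t(Idle) = 5.0641, t(Running) = 4.8462.
Expected hours from Idle to Degraded: 5.0641.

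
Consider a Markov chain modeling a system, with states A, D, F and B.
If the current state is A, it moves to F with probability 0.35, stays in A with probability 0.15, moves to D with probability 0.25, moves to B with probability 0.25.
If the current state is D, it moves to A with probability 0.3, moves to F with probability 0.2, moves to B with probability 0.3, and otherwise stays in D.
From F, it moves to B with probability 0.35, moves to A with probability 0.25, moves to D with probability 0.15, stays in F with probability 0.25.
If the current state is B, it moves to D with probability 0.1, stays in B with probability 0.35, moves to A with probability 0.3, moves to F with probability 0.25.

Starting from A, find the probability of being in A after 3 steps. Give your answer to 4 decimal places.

0.2484

Propagate the distribution vector 3 steps from A.
After 0 steps: (1.0000, 0.0000, 0.0000, 0.0000)
After 1 step: (0.1500, 0.2500, 0.3500, 0.2500)
After 2 steps: (0.2600, 0.1650, 0.2525, 0.3225)
After 3 steps: (0.2484, 0.1681, 0.2678, 0.3158)
P(in A after 3 steps) = 0.2484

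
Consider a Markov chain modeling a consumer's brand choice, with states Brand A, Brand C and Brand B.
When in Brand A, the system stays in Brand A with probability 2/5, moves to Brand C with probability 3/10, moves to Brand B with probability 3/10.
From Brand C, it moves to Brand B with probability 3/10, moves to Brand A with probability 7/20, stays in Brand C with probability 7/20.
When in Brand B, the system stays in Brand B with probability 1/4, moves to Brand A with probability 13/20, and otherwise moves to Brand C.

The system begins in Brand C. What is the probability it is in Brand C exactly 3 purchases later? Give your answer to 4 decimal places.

Propagate the distribution vector 3 purchases from Brand C.
After 0 purchases: (0.0000, 1.0000, 0.0000)
After 1 purchase: (0.3500, 0.3500, 0.3000)
After 2 purchases: (0.4575, 0.2575, 0.2850)
After 3 purchases: (0.4584, 0.2559, 0.2858)
P(in Brand C after 3 purchases) = 0.2559

0.2559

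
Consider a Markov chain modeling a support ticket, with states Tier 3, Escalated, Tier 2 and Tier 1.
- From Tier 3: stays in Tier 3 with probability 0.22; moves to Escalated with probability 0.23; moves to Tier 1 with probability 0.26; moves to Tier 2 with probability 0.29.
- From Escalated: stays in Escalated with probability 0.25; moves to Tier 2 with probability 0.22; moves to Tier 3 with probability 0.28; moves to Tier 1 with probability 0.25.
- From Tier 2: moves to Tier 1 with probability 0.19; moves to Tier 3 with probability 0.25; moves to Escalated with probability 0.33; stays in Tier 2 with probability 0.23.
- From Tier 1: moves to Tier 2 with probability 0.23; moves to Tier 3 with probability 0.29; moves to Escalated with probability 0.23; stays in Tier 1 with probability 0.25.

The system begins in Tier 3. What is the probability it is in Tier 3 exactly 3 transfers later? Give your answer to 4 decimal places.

0.2595

Propagate the distribution vector 3 transfers from Tier 3.
After 0 transfers: (1.0000, 0.0000, 0.0000, 0.0000)
After 1 transfer: (0.2200, 0.2300, 0.2900, 0.2600)
After 2 transfers: (0.2607, 0.2636, 0.2409, 0.2348)
After 3 transfers: (0.2595, 0.2594, 0.2430, 0.2382)
P(in Tier 3 after 3 transfers) = 0.2595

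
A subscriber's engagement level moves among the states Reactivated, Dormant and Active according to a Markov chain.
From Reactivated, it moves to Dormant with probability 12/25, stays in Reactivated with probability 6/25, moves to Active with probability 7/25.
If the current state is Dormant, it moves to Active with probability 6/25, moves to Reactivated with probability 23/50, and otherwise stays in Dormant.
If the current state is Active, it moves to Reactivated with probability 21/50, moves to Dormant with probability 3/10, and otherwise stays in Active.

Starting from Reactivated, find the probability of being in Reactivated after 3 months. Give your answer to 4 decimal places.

0.3624

Propagate the distribution vector 3 months from Reactivated.
After 0 months: (1.0000, 0.0000, 0.0000)
After 1 month: (0.2400, 0.4800, 0.2800)
After 2 months: (0.3960, 0.3432, 0.2608)
After 3 months: (0.3624, 0.3713, 0.2663)
P(in Reactivated after 3 months) = 0.3624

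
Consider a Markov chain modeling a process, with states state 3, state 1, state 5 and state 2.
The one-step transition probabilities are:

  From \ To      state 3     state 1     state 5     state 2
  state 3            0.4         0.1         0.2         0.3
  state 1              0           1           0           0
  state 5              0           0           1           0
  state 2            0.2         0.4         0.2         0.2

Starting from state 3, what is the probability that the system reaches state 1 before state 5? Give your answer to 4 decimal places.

Let h(s) be the probability of absorption at state 1 starting from transient state s. Then h(state 1) = 1 and h(state 5) = 0. By first-step analysis:
h(state 3) = 0.4·h(state 3) + 0.1·1 + 0.2·0 + 0.3·h(state 2)
h(state 2) = 0.2·h(state 3) + 0.4·1 + 0.2·0 + 0.2·h(state 2)
Solving: h(state 3) = 0.4762, h(state 2) = 0.6190.
Starting from state 3, the probability is 0.4762.

0.4762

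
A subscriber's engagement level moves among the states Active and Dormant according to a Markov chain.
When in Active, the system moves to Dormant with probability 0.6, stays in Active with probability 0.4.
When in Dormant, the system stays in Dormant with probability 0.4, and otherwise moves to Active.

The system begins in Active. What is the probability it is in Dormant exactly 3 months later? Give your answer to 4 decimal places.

0.5040

Propagate the distribution vector 3 months from Active.
After 0 months: (1.0000, 0.0000)
After 1 month: (0.4000, 0.6000)
After 2 months: (0.5200, 0.4800)
After 3 months: (0.4960, 0.5040)
P(in Dormant after 3 months) = 0.5040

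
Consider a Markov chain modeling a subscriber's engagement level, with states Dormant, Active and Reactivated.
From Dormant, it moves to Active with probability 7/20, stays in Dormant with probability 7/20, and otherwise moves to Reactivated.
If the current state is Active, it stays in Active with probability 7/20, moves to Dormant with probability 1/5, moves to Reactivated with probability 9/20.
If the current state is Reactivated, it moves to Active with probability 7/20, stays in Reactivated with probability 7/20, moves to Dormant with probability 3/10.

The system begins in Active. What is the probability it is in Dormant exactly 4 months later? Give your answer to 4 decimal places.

0.2789

Propagate the distribution vector 4 months from Active.
After 0 months: (0.0000, 1.0000, 0.0000)
After 1 month: (0.2000, 0.3500, 0.4500)
After 2 months: (0.2750, 0.3500, 0.3750)
After 3 months: (0.2788, 0.3500, 0.3713)
After 4 months: (0.2789, 0.3500, 0.3711)
P(in Dormant after 4 months) = 0.2789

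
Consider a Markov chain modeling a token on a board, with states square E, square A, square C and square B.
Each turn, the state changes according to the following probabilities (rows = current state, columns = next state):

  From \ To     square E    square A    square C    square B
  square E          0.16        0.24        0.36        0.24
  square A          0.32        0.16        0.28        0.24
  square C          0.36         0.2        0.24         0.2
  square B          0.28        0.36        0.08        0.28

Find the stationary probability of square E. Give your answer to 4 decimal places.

Let the stationary distribution be π with π = πP and π_1 + π_2 + π_3 + π_4 = 1.
π_1 = 0.16·π_1 + 0.32·π_2 + 0.36·π_3 + 0.28·π_4
π_2 = 0.24·π_1 + 0.16·π_2 + 0.2·π_3 + 0.36·π_4
π_3 = 0.36·π_1 + 0.28·π_2 + 0.24·π_3 + 0.08·π_4
Solving with the normalization constraint gives π = (0.2760, 0.2398, 0.2443, 0.2398).
So the stationary probability of square E is 0.2760.

0.2760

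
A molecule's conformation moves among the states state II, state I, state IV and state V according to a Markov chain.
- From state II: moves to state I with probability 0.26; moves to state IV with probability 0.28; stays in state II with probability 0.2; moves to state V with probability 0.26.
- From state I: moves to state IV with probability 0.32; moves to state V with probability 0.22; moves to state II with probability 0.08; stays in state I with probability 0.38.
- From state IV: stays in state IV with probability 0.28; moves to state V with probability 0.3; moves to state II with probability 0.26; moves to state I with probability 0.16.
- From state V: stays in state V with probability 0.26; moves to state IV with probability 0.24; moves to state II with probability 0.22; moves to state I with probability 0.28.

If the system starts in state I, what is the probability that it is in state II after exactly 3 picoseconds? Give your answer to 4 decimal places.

Propagate the distribution vector 3 picoseconds from state I.
After 0 picoseconds: (0.0000, 1.0000, 0.0000, 0.0000)
After 1 picosecond: (0.0800, 0.3800, 0.3200, 0.2200)
After 2 picoseconds: (0.1780, 0.2780, 0.2864, 0.2576)
After 3 picoseconds: (0.1890, 0.2699, 0.2808, 0.2603)
P(in state II after 3 picoseconds) = 0.1890

0.1890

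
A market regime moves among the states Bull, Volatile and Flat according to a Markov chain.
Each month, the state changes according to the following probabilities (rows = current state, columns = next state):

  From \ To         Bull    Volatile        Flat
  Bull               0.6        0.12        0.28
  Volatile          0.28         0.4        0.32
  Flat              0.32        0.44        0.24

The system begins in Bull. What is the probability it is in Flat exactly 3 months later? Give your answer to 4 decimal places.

0.2788

Propagate the distribution vector 3 months from Bull.
After 0 months: (1.0000, 0.0000, 0.0000)
After 1 month: (0.6000, 0.1200, 0.2800)
After 2 months: (0.4832, 0.2432, 0.2736)
After 3 months: (0.4456, 0.2756, 0.2788)
P(in Flat after 3 months) = 0.2788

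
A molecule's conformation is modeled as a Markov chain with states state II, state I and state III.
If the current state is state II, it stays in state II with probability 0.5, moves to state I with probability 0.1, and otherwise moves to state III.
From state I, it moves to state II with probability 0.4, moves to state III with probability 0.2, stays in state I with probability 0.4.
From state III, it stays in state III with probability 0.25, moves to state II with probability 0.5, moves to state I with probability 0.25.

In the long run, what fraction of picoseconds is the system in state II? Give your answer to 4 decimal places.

0.4790

Let the stationary distribution be π with π = πP and π_1 + π_2 + π_3 = 1.
π_1 = 0.5·π_1 + 0.4·π_2 + 0.5·π_3
π_2 = 0.1·π_1 + 0.4·π_2 + 0.25·π_3
Solving with the normalization constraint gives π = (0.4790, 0.2096, 0.3114).
So the stationary probability of state II is 0.4790.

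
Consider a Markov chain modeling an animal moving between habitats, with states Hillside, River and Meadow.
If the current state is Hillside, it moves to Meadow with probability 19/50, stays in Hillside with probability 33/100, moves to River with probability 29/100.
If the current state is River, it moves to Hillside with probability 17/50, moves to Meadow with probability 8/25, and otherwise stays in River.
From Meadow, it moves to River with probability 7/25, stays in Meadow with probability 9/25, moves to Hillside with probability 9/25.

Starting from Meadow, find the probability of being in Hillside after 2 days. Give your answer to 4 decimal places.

0.3436

Sum over the intermediate state after 1 day:
P = P(Meadow→Hillside)·P(Hillside→Hillside) + P(Meadow→River)·P(River→Hillside) + P(Meadow→Meadow)·P(Meadow→Hillside)
  = 0.36×0.33 + 0.28×0.34 + 0.36×0.36
  = 0.1188 + 0.0952 + 0.1296 = 0.3436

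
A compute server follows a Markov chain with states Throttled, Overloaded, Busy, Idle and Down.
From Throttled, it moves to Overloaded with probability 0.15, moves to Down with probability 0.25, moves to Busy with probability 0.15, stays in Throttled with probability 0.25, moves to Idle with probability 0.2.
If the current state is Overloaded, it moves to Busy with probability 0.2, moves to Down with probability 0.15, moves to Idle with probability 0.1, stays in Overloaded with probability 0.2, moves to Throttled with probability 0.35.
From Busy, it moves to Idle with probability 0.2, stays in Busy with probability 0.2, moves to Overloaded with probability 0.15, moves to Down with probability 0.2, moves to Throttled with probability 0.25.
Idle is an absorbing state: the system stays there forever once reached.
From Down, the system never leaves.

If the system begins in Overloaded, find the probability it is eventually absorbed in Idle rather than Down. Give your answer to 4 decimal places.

Let h(s) be the probability of absorption at Idle starting from transient state s. Then h(Idle) = 1 and h(Down) = 0. By first-step analysis:
h(Throttled) = 0.25·h(Throttled) + 0.15·h(Overloaded) + 0.15·h(Busy) + 0.2·1 + 0.25·0
h(Overloaded) = 0.35·h(Throttled) + 0.2·h(Overloaded) + 0.2·h(Busy) + 0.1·1 + 0.15·0
h(Busy) = 0.25·h(Throttled) + 0.15·h(Overloaded) + 0.2·h(Busy) + 0.2·1 + 0.2·0
Solving: h(Throttled) = 0.4492, h(Overloaded) = 0.4397, h(Busy) = 0.4728.
Starting from Overloaded, the probability is 0.4397.

0.4397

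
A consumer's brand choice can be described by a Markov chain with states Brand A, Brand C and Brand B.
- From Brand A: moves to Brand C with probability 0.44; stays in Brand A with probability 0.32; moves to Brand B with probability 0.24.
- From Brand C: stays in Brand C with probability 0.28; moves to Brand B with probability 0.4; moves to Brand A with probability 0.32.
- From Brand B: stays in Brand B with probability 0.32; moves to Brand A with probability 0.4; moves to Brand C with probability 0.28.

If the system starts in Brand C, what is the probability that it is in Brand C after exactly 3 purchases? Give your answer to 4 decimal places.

0.3363

Propagate the distribution vector 3 purchases from Brand C.
After 0 purchases: (0.0000, 1.0000, 0.0000)
After 1 purchase: (0.3200, 0.2800, 0.4000)
After 2 purchases: (0.3520, 0.3312, 0.3168)
After 3 purchases: (0.3453, 0.3363, 0.3183)
P(in Brand C after 3 purchases) = 0.3363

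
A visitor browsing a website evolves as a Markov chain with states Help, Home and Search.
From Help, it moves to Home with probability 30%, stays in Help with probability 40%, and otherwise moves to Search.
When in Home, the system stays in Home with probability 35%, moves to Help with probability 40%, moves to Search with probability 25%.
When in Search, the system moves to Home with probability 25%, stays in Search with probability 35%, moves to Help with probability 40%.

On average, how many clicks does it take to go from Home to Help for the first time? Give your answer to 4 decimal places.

Let t(s) be the expected number of clicks to first reach Help from state s, with t(Help) = 0. Conditioning on the first click:
t(Home) = 1 + 0.35·t(Home) + 0.25·t(Search)
t(Search) = 1 + 0.25·t(Home) + 0.35·t(Search)
Solving: t(Home) = 2.5000, t(Search) = 2.5000.
Expected clicks from Home to Help: 2.5000.

2.5000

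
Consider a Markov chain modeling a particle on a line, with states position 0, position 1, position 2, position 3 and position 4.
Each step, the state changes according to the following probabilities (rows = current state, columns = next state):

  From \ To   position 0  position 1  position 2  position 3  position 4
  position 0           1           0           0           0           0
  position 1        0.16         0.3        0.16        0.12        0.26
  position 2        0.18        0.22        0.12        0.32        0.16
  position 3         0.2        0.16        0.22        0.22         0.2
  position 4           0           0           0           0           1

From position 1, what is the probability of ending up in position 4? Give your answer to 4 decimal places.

0.5786

Let h(s) be the probability of absorption at position 4 starting from transient state s. Then h(position 4) = 1 and h(position 0) = 0. By first-step analysis:
h(position 1) = 0.16·0 + 0.3·h(position 1) + 0.16·h(position 2) + 0.12·h(position 3) + 0.26·1
h(position 2) = 0.18·0 + 0.22·h(position 1) + 0.12·h(position 2) + 0.32·h(position 3) + 0.16·1
h(position 3) = 0.2·0 + 0.16·h(position 1) + 0.22·h(position 2) + 0.22·h(position 3) + 0.2·1
Solving: h(position 1) = 0.5786, h(position 2) = 0.5157, h(position 3) = 0.5206.
Starting from position 1, the probability is 0.5786.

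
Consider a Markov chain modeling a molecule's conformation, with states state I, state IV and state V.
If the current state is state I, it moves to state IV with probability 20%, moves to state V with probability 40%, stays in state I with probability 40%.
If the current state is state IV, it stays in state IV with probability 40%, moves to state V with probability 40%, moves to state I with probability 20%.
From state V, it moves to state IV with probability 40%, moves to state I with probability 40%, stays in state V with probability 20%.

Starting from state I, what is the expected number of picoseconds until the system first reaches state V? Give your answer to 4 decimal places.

Let t(s) be the expected number of picoseconds to first reach state V from state s, with t(state V) = 0. Conditioning on the first picosecond:
t(state I) = 1 + 0.4·t(state I) + 0.2·t(state IV)
t(state IV) = 1 + 0.2·t(state I) + 0.4·t(state IV)
Solving: t(state I) = 2.5000, t(state IV) = 2.5000.
Expected picoseconds from state I to state V: 2.5000.

2.5000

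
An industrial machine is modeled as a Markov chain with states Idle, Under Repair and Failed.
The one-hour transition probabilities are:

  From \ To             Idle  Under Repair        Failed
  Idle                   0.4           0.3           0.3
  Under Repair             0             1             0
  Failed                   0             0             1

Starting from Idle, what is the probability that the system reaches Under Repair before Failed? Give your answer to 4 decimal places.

0.5000

Let h(s) be the probability of absorption at Under Repair starting from transient state s. Then h(Under Repair) = 1 and h(Failed) = 0. By first-step analysis:
h(Idle) = 0.4·h(Idle) + 0.3·1 + 0.3·0
Solving: h(Idle) = 0.5000.
Starting from Idle, the probability is 0.5000.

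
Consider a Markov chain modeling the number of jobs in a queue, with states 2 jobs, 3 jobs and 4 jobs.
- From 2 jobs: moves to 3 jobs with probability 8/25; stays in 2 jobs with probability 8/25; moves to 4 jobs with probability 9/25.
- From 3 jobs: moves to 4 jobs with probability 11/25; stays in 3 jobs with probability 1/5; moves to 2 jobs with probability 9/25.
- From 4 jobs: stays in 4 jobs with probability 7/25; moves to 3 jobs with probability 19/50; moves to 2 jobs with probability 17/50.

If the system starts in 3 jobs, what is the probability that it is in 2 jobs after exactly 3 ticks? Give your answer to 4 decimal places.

Propagate the distribution vector 3 ticks from 3 jobs.
After 0 ticks: (0.0000, 1.0000, 0.0000)
After 1 tick: (0.3600, 0.2000, 0.4400)
After 2 ticks: (0.3368, 0.3224, 0.3408)
After 3 ticks: (0.3397, 0.3018, 0.3585)
P(in 2 jobs after 3 ticks) = 0.3397

0.3397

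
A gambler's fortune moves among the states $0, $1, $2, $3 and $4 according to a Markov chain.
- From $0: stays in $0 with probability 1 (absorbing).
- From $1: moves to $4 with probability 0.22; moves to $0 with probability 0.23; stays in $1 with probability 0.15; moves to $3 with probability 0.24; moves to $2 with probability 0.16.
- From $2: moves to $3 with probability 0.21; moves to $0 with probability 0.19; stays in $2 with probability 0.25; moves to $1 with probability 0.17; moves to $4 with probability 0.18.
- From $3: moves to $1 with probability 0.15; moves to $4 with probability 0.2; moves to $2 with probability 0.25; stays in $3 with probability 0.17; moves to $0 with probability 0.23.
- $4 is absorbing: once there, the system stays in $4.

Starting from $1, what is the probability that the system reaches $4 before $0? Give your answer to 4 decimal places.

Let h(s) be the probability of absorption at $4 starting from transient state s. Then h($4) = 1 and h($0) = 0. By first-step analysis:
h($1) = 0.23·0 + 0.15·h($1) + 0.16·h($2) + 0.24·h($3) + 0.22·1
h($2) = 0.19·0 + 0.17·h($1) + 0.25·h($2) + 0.21·h($3) + 0.18·1
h($3) = 0.23·0 + 0.15·h($1) + 0.25·h($2) + 0.17·h($3) + 0.2·1
Solving: h($1) = 0.4833, h($2) = 0.4821, h($3) = 0.4735.
Starting from $1, the probability is 0.4833.

0.4833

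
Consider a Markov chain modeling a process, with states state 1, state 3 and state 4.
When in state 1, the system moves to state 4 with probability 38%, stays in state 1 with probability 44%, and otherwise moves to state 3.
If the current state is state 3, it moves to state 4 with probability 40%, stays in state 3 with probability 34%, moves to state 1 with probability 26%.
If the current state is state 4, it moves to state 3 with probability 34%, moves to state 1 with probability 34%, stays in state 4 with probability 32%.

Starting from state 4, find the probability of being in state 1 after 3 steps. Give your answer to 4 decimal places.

Propagate the distribution vector 3 steps from state 4.
After 0 steps: (0.0000, 0.0000, 1.0000)
After 1 step: (0.3400, 0.3400, 0.3200)
After 2 steps: (0.3468, 0.2856, 0.3676)
After 3 steps: (0.3518, 0.2845, 0.3637)
P(in state 1 after 3 steps) = 0.3518

0.3518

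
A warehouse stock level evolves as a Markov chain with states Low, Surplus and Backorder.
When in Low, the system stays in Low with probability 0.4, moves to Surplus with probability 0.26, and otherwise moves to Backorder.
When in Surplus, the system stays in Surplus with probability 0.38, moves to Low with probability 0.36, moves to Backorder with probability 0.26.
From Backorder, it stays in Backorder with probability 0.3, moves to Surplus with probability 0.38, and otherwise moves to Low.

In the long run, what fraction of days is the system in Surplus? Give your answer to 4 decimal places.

0.3365

Let the stationary distribution be π with π = πP and π_1 + π_2 + π_3 = 1.
π_1 = 0.4·π_1 + 0.36·π_2 + 0.32·π_3
π_2 = 0.26·π_1 + 0.38·π_2 + 0.38·π_3
Solving with the normalization constraint gives π = (0.3625, 0.3365, 0.3010).
So the stationary probability of Surplus is 0.3365.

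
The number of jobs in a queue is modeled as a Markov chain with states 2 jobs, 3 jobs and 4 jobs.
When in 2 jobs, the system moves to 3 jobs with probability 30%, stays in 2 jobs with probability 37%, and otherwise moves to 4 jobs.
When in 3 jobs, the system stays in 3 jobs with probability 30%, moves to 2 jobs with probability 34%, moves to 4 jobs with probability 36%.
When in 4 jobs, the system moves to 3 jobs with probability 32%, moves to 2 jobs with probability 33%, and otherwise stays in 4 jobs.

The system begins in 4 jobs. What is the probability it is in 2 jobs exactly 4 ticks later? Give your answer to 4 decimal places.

0.3469

Propagate the distribution vector 4 ticks from 4 jobs.
After 0 ticks: (0.0000, 0.0000, 1.0000)
After 1 tick: (0.3300, 0.3200, 0.3500)
After 2 ticks: (0.3464, 0.3070, 0.3466)
After 3 ticks: (0.3469, 0.3069, 0.3461)
After 4 ticks: (0.3469, 0.3069, 0.3461)
P(in 2 jobs after 4 ticks) = 0.3469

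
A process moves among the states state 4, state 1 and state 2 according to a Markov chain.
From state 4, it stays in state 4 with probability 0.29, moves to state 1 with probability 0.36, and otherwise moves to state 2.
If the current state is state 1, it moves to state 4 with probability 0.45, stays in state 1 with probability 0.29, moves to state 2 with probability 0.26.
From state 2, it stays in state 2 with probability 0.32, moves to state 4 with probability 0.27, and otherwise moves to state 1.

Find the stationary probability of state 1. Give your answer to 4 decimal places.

Let the stationary distribution be π with π = πP and π_1 + π_2 + π_3 = 1.
π_1 = 0.29·π_1 + 0.45·π_2 + 0.27·π_3
π_2 = 0.36·π_1 + 0.29·π_2 + 0.41·π_3
Solving with the normalization constraint gives π = (0.3400, 0.3509, 0.3091).
So the stationary probability of state 1 is 0.3509.

0.3509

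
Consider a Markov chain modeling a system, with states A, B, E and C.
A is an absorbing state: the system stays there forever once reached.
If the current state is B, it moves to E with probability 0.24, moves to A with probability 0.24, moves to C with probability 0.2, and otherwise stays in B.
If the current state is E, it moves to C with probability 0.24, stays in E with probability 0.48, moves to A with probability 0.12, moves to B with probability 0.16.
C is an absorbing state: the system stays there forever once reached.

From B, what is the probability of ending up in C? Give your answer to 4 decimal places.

0.5127

Let h(s) be the probability of absorption at C starting from transient state s. Then h(C) = 1 and h(A) = 0. By first-step analysis:
h(B) = 0.24·0 + 0.32·h(B) + 0.24·h(E) + 0.2·1
h(E) = 0.12·0 + 0.16·h(B) + 0.48·h(E) + 0.24·1
Solving: h(B) = 0.5127, h(E) = 0.6193.
Starting from B, the probability is 0.5127.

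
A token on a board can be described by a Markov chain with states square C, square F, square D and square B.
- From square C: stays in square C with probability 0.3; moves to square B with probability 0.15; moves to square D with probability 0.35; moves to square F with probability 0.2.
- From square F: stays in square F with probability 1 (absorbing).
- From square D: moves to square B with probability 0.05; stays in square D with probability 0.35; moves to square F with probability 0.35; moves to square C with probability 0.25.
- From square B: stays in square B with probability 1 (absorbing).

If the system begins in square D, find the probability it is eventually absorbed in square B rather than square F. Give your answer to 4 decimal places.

Let h(s) be the probability of absorption at square B starting from transient state s. Then h(square B) = 1 and h(square F) = 0. By first-step analysis:
h(square C) = 0.3·h(square C) + 0.2·0 + 0.35·h(square D) + 0.15·1
h(square D) = 0.25·h(square C) + 0.35·0 + 0.35·h(square D) + 0.05·1
Solving: h(square C) = 0.3129, h(square D) = 0.1973.
Starting from square D, the probability is 0.1973.

0.1973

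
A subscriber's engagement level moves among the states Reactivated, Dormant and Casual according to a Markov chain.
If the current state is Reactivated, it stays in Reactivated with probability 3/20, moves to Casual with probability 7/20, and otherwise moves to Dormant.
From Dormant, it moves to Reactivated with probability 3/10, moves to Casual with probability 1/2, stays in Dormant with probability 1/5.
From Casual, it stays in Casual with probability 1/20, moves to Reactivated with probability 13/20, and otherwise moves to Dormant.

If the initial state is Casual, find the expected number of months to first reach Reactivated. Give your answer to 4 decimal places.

1.8033

Let t(s) be the expected number of months to first reach Reactivated from state s, with t(Reactivated) = 0. Conditioning on the first month:
t(Dormant) = 1 + 0.2·t(Dormant) + 0.5·t(Casual)
t(Casual) = 1 + 0.3·t(Dormant) + 0.05·t(Casual)
Solving: t(Dormant) = 2.3770, t(Casual) = 1.8033.
Expected months from Casual to Reactivated: 1.8033.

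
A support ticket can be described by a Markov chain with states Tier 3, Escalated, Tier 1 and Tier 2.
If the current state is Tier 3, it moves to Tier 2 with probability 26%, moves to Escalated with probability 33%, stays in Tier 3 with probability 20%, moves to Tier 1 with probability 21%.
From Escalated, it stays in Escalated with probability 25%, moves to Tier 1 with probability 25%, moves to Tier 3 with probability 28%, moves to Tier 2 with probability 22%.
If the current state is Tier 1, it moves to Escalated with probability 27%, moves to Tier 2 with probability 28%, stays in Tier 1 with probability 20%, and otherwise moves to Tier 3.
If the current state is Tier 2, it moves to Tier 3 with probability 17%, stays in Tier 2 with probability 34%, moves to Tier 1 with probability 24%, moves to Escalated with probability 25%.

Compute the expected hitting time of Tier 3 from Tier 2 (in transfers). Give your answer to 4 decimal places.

Let t(s) be the expected number of transfers to first reach Tier 3 from state s, with t(Tier 3) = 0. Conditioning on the first transfer:
t(Escalated) = 1 + 0.25·t(Escalated) + 0.25·t(Tier 1) + 0.22·t(Tier 2)
t(Tier 1) = 1 + 0.27·t(Escalated) + 0.2·t(Tier 1) + 0.28·t(Tier 2)
t(Tier 2) = 1 + 0.25·t(Escalated) + 0.24·t(Tier 1) + 0.34·t(Tier 2)
Solving: t(Escalated) = 4.1040, t(Tier 1) = 4.2504, t(Tier 2) = 4.6153.
Expected transfers from Tier 2 to Tier 3: 4.6153.

4.6153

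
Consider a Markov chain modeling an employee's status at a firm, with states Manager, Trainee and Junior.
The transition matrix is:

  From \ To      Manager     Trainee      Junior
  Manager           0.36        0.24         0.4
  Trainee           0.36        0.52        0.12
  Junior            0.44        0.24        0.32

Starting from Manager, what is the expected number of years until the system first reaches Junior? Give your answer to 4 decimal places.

3.2609

Let t(s) be the expected number of years to first reach Junior from state s, with t(Junior) = 0. Conditioning on the first year:
t(Manager) = 1 + 0.36·t(Manager) + 0.24·t(Trainee)
t(Trainee) = 1 + 0.36·t(Manager) + 0.52·t(Trainee)
Solving: t(Manager) = 3.2609, t(Trainee) = 4.5290.
Expected years from Manager to Junior: 3.2609.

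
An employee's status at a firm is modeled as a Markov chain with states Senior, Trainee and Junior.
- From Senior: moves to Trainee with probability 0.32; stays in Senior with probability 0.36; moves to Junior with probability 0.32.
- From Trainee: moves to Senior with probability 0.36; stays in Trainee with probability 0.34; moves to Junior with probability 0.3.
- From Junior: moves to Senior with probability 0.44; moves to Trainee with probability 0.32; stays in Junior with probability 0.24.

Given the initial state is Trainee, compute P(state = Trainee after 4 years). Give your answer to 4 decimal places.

Propagate the distribution vector 4 years from Trainee.
After 0 years: (0.0000, 1.0000, 0.0000)
After 1 year: (0.3600, 0.3400, 0.3000)
After 2 years: (0.3840, 0.3268, 0.2892)
After 3 years: (0.3831, 0.3265, 0.2903)
After 4 years: (0.3832, 0.3265, 0.2902)
P(in Trainee after 4 years) = 0.3265

0.3265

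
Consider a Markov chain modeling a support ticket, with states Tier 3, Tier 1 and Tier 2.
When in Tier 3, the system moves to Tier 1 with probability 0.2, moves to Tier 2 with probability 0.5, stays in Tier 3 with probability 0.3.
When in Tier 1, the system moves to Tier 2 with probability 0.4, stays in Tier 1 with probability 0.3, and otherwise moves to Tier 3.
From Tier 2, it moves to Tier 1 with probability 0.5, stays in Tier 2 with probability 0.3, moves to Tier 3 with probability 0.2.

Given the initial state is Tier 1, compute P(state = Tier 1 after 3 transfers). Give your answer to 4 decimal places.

0.3520

Propagate the distribution vector 3 transfers from Tier 1.
After 0 transfers: (0.0000, 1.0000, 0.0000)
After 1 transfer: (0.3000, 0.3000, 0.4000)
After 2 transfers: (0.2600, 0.3500, 0.3900)
After 3 transfers: (0.2610, 0.3520, 0.3870)
P(in Tier 1 after 3 transfers) = 0.3520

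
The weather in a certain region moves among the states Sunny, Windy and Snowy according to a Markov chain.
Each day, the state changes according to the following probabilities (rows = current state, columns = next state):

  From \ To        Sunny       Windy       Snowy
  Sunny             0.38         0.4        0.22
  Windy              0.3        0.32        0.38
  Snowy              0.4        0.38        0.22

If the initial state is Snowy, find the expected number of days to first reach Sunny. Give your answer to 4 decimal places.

2.7461

Let t(s) be the expected number of days to first reach Sunny from state s, with t(Sunny) = 0. Conditioning on the first day:
t(Windy) = 1 + 0.32·t(Windy) + 0.38·t(Snowy)
t(Snowy) = 1 + 0.38·t(Windy) + 0.22·t(Snowy)
Solving: t(Windy) = 3.0052, t(Snowy) = 2.7461.
Expected days from Snowy to Sunny: 2.7461.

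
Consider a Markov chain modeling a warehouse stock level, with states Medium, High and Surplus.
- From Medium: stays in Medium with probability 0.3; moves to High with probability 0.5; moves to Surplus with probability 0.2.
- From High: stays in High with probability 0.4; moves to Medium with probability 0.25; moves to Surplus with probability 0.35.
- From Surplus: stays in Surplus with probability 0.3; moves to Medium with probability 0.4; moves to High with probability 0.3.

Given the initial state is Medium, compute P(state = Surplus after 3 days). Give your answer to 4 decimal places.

0.2910

Propagate the distribution vector 3 days from Medium.
After 0 days: (1.0000, 0.0000, 0.0000)
After 1 day: (0.3000, 0.5000, 0.2000)
After 2 days: (0.2950, 0.4100, 0.2950)
After 3 days: (0.3090, 0.4000, 0.2910)
P(in Surplus after 3 days) = 0.2910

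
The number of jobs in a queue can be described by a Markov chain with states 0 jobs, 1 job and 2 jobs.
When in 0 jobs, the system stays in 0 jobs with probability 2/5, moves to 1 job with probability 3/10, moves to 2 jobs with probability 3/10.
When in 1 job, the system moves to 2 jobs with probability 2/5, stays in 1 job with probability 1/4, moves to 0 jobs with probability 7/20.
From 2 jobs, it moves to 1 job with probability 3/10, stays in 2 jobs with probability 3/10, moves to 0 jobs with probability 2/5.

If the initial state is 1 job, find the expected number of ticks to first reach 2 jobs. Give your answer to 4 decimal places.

Let t(s) be the expected number of ticks to first reach 2 jobs from state s, with t(2 jobs) = 0. Conditioning on the first tick:
t(0 jobs) = 1 + 0.4·t(0 jobs) + 0.3·t(1 job)
t(1 job) = 1 + 0.35·t(0 jobs) + 0.25·t(1 job)
Solving: t(0 jobs) = 3.0435, t(1 job) = 2.7536.
Expected ticks from 1 job to 2 jobs: 2.7536.

2.7536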